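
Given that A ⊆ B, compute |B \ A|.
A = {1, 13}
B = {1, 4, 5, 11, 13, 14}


Set A = {1, 13}, |A| = 2
Set B = {1, 4, 5, 11, 13, 14}, |B| = 6
Since A ⊆ B: B \ A = {4, 5, 11, 14}
|B| - |A| = 6 - 2 = 4

4


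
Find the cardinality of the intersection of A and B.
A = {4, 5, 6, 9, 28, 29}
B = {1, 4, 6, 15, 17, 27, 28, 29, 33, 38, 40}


Set A = {4, 5, 6, 9, 28, 29}
Set B = {1, 4, 6, 15, 17, 27, 28, 29, 33, 38, 40}
A ∩ B = {4, 6, 28, 29}
|A ∩ B| = 4

4


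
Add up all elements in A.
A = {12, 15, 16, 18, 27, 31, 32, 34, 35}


Set A = {12, 15, 16, 18, 27, 31, 32, 34, 35}
Sum = 12 + 15 + 16 + 18 + 27 + 31 + 32 + 34 + 35 = 220

220


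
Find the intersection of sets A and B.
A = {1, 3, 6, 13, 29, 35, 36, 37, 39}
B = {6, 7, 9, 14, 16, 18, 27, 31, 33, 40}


Set A = {1, 3, 6, 13, 29, 35, 36, 37, 39}
Set B = {6, 7, 9, 14, 16, 18, 27, 31, 33, 40}
A ∩ B includes only elements in both sets.
Check each element of A against B:
1 ✗, 3 ✗, 6 ✓, 13 ✗, 29 ✗, 35 ✗, 36 ✗, 37 ✗, 39 ✗
A ∩ B = {6}

{6}


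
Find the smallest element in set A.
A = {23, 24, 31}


Set A = {23, 24, 31}
Elements in ascending order: 23, 24, 31
The smallest element is 23.

23


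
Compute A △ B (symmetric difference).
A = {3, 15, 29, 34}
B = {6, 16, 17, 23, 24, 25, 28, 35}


Set A = {3, 15, 29, 34}
Set B = {6, 16, 17, 23, 24, 25, 28, 35}
A △ B = (A \ B) ∪ (B \ A)
Elements in A but not B: {3, 15, 29, 34}
Elements in B but not A: {6, 16, 17, 23, 24, 25, 28, 35}
A △ B = {3, 6, 15, 16, 17, 23, 24, 25, 28, 29, 34, 35}

{3, 6, 15, 16, 17, 23, 24, 25, 28, 29, 34, 35}


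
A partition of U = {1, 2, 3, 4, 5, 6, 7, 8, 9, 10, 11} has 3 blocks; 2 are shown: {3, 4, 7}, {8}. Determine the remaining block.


U = {1, 2, 3, 4, 5, 6, 7, 8, 9, 10, 11}
Shown blocks: {3, 4, 7}, {8}
A partition's blocks are pairwise disjoint and cover U, so the missing block = U \ (union of shown blocks).
Union of shown blocks: {3, 4, 7, 8}
Missing block = U \ (union) = {1, 2, 5, 6, 9, 10, 11}

{1, 2, 5, 6, 9, 10, 11}


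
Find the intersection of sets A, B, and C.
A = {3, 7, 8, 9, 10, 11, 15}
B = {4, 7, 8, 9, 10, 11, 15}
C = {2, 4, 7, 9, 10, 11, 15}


Set A = {3, 7, 8, 9, 10, 11, 15}
Set B = {4, 7, 8, 9, 10, 11, 15}
Set C = {2, 4, 7, 9, 10, 11, 15}
First, A ∩ B = {7, 8, 9, 10, 11, 15}
Then, (A ∩ B) ∩ C = {7, 9, 10, 11, 15}

{7, 9, 10, 11, 15}


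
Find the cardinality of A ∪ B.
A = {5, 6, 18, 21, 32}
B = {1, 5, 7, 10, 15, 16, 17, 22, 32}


Set A = {5, 6, 18, 21, 32}, |A| = 5
Set B = {1, 5, 7, 10, 15, 16, 17, 22, 32}, |B| = 9
A ∩ B = {5, 32}, |A ∩ B| = 2
|A ∪ B| = |A| + |B| - |A ∩ B| = 5 + 9 - 2 = 12

12


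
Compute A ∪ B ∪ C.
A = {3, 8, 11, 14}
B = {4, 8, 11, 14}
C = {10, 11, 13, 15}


Set A = {3, 8, 11, 14}
Set B = {4, 8, 11, 14}
Set C = {10, 11, 13, 15}
First, A ∪ B = {3, 4, 8, 11, 14}
Then, (A ∪ B) ∪ C = {3, 4, 8, 10, 11, 13, 14, 15}

{3, 4, 8, 10, 11, 13, 14, 15}


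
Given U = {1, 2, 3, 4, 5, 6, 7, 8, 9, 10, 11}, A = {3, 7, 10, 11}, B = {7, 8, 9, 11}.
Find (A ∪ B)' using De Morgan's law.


U = {1, 2, 3, 4, 5, 6, 7, 8, 9, 10, 11}
A = {3, 7, 10, 11}, B = {7, 8, 9, 11}
A ∪ B = {3, 7, 8, 9, 10, 11}
(A ∪ B)' = U \ (A ∪ B) = {1, 2, 4, 5, 6}
Verification via A' ∩ B': A' = {1, 2, 4, 5, 6, 8, 9}, B' = {1, 2, 3, 4, 5, 6, 10}
A' ∩ B' = {1, 2, 4, 5, 6} ✓

{1, 2, 4, 5, 6}


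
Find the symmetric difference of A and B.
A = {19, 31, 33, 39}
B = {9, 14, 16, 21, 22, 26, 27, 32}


Set A = {19, 31, 33, 39}
Set B = {9, 14, 16, 21, 22, 26, 27, 32}
A △ B = (A \ B) ∪ (B \ A)
Elements in A but not B: {19, 31, 33, 39}
Elements in B but not A: {9, 14, 16, 21, 22, 26, 27, 32}
A △ B = {9, 14, 16, 19, 21, 22, 26, 27, 31, 32, 33, 39}

{9, 14, 16, 19, 21, 22, 26, 27, 31, 32, 33, 39}


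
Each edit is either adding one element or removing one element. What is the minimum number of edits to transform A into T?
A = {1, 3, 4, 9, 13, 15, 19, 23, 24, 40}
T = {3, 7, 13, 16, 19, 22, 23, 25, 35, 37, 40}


Set A = {1, 3, 4, 9, 13, 15, 19, 23, 24, 40}
Set T = {3, 7, 13, 16, 19, 22, 23, 25, 35, 37, 40}
Elements to remove from A (in A, not in T): {1, 4, 9, 15, 24} → 5 removals
Elements to add to A (in T, not in A): {7, 16, 22, 25, 35, 37} → 6 additions
Total edits = 5 + 6 = 11

11


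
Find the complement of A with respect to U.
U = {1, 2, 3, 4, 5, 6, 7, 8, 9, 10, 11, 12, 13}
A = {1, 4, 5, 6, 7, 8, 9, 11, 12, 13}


Universal set U = {1, 2, 3, 4, 5, 6, 7, 8, 9, 10, 11, 12, 13}
Set A = {1, 4, 5, 6, 7, 8, 9, 11, 12, 13}
A' = U \ A = elements in U but not in A
Checking each element of U:
1 (in A, exclude), 2 (not in A, include), 3 (not in A, include), 4 (in A, exclude), 5 (in A, exclude), 6 (in A, exclude), 7 (in A, exclude), 8 (in A, exclude), 9 (in A, exclude), 10 (not in A, include), 11 (in A, exclude), 12 (in A, exclude), 13 (in A, exclude)
A' = {2, 3, 10}

{2, 3, 10}


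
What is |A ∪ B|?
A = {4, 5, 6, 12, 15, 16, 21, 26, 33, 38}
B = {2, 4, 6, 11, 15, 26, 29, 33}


Set A = {4, 5, 6, 12, 15, 16, 21, 26, 33, 38}, |A| = 10
Set B = {2, 4, 6, 11, 15, 26, 29, 33}, |B| = 8
A ∩ B = {4, 6, 15, 26, 33}, |A ∩ B| = 5
|A ∪ B| = |A| + |B| - |A ∩ B| = 10 + 8 - 5 = 13

13


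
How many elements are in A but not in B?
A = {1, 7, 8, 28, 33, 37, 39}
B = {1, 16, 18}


Set A = {1, 7, 8, 28, 33, 37, 39}
Set B = {1, 16, 18}
A \ B = {7, 8, 28, 33, 37, 39}
|A \ B| = 6

6


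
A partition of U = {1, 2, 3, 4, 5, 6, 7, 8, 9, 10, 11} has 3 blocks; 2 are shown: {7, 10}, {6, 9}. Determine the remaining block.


U = {1, 2, 3, 4, 5, 6, 7, 8, 9, 10, 11}
Shown blocks: {7, 10}, {6, 9}
A partition's blocks are pairwise disjoint and cover U, so the missing block = U \ (union of shown blocks).
Union of shown blocks: {6, 7, 9, 10}
Missing block = U \ (union) = {1, 2, 3, 4, 5, 8, 11}

{1, 2, 3, 4, 5, 8, 11}


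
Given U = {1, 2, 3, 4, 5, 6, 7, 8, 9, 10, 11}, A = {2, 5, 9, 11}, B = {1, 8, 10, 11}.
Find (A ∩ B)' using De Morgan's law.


U = {1, 2, 3, 4, 5, 6, 7, 8, 9, 10, 11}
A = {2, 5, 9, 11}, B = {1, 8, 10, 11}
A ∩ B = {11}
(A ∩ B)' = U \ (A ∩ B) = {1, 2, 3, 4, 5, 6, 7, 8, 9, 10}
Verification via A' ∪ B': A' = {1, 3, 4, 6, 7, 8, 10}, B' = {2, 3, 4, 5, 6, 7, 9}
A' ∪ B' = {1, 2, 3, 4, 5, 6, 7, 8, 9, 10} ✓

{1, 2, 3, 4, 5, 6, 7, 8, 9, 10}


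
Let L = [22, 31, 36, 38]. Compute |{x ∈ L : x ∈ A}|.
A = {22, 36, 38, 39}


Set A = {22, 36, 38, 39}
Candidates: [22, 31, 36, 38]
Check each candidate:
22 ∈ A, 31 ∉ A, 36 ∈ A, 38 ∈ A
Count of candidates in A: 3

3


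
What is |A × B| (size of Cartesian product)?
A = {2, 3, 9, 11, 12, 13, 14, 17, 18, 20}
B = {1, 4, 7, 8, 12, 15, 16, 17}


Set A = {2, 3, 9, 11, 12, 13, 14, 17, 18, 20} has 10 elements.
Set B = {1, 4, 7, 8, 12, 15, 16, 17} has 8 elements.
|A × B| = |A| × |B| = 10 × 8 = 80

80


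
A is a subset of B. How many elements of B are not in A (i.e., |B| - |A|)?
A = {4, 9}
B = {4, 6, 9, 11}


Set A = {4, 9}, |A| = 2
Set B = {4, 6, 9, 11}, |B| = 4
Since A ⊆ B: B \ A = {6, 11}
|B| - |A| = 4 - 2 = 2

2


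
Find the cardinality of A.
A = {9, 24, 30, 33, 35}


Set A = {9, 24, 30, 33, 35}
Listing elements: 9, 24, 30, 33, 35
Counting: 5 elements
|A| = 5

5


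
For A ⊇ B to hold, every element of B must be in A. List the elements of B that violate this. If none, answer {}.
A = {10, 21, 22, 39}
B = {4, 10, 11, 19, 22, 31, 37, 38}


Set A = {10, 21, 22, 39}
Set B = {4, 10, 11, 19, 22, 31, 37, 38}
Check each element of B against A:
4 ∉ A (include), 10 ∈ A, 11 ∉ A (include), 19 ∉ A (include), 22 ∈ A, 31 ∉ A (include), 37 ∉ A (include), 38 ∉ A (include)
Elements of B not in A: {4, 11, 19, 31, 37, 38}

{4, 11, 19, 31, 37, 38}


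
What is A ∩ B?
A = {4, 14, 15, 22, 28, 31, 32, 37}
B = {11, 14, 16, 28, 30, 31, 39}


Set A = {4, 14, 15, 22, 28, 31, 32, 37}
Set B = {11, 14, 16, 28, 30, 31, 39}
A ∩ B includes only elements in both sets.
Check each element of A against B:
4 ✗, 14 ✓, 15 ✗, 22 ✗, 28 ✓, 31 ✓, 32 ✗, 37 ✗
A ∩ B = {14, 28, 31}

{14, 28, 31}


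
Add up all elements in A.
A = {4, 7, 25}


Set A = {4, 7, 25}
Sum = 4 + 7 + 25 = 36

36


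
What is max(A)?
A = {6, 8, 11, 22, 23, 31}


Set A = {6, 8, 11, 22, 23, 31}
Elements in ascending order: 6, 8, 11, 22, 23, 31
The largest element is 31.

31


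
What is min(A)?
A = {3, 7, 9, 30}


Set A = {3, 7, 9, 30}
Elements in ascending order: 3, 7, 9, 30
The smallest element is 3.

3


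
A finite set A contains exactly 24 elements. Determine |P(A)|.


The set has 24 elements.
The power set contains all possible subsets.
|P(A)| = 2^|A| = 2^24 = 16777216

16777216


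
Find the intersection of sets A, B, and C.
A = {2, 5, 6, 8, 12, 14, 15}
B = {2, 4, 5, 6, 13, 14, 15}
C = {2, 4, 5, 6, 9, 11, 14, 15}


Set A = {2, 5, 6, 8, 12, 14, 15}
Set B = {2, 4, 5, 6, 13, 14, 15}
Set C = {2, 4, 5, 6, 9, 11, 14, 15}
First, A ∩ B = {2, 5, 6, 14, 15}
Then, (A ∩ B) ∩ C = {2, 5, 6, 14, 15}

{2, 5, 6, 14, 15}


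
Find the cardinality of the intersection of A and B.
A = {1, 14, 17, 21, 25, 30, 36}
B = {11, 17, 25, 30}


Set A = {1, 14, 17, 21, 25, 30, 36}
Set B = {11, 17, 25, 30}
A ∩ B = {17, 25, 30}
|A ∩ B| = 3

3


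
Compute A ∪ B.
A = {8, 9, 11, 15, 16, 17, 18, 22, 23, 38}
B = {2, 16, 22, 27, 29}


Set A = {8, 9, 11, 15, 16, 17, 18, 22, 23, 38}
Set B = {2, 16, 22, 27, 29}
A ∪ B includes all elements in either set.
Elements from A: {8, 9, 11, 15, 16, 17, 18, 22, 23, 38}
Elements from B not already included: {2, 27, 29}
A ∪ B = {2, 8, 9, 11, 15, 16, 17, 18, 22, 23, 27, 29, 38}

{2, 8, 9, 11, 15, 16, 17, 18, 22, 23, 27, 29, 38}


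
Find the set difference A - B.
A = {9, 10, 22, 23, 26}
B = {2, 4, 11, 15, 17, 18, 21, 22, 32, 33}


Set A = {9, 10, 22, 23, 26}
Set B = {2, 4, 11, 15, 17, 18, 21, 22, 32, 33}
A \ B includes elements in A that are not in B.
Check each element of A:
9 (not in B, keep), 10 (not in B, keep), 22 (in B, remove), 23 (not in B, keep), 26 (not in B, keep)
A \ B = {9, 10, 23, 26}

{9, 10, 23, 26}


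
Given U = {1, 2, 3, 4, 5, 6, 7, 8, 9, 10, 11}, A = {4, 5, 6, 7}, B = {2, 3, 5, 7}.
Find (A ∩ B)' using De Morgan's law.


U = {1, 2, 3, 4, 5, 6, 7, 8, 9, 10, 11}
A = {4, 5, 6, 7}, B = {2, 3, 5, 7}
A ∩ B = {5, 7}
(A ∩ B)' = U \ (A ∩ B) = {1, 2, 3, 4, 6, 8, 9, 10, 11}
Verification via A' ∪ B': A' = {1, 2, 3, 8, 9, 10, 11}, B' = {1, 4, 6, 8, 9, 10, 11}
A' ∪ B' = {1, 2, 3, 4, 6, 8, 9, 10, 11} ✓

{1, 2, 3, 4, 6, 8, 9, 10, 11}


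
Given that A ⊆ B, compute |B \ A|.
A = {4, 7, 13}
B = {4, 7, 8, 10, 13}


Set A = {4, 7, 13}, |A| = 3
Set B = {4, 7, 8, 10, 13}, |B| = 5
Since A ⊆ B: B \ A = {8, 10}
|B| - |A| = 5 - 3 = 2

2


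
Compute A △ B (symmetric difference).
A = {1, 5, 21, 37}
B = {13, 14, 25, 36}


Set A = {1, 5, 21, 37}
Set B = {13, 14, 25, 36}
A △ B = (A \ B) ∪ (B \ A)
Elements in A but not B: {1, 5, 21, 37}
Elements in B but not A: {13, 14, 25, 36}
A △ B = {1, 5, 13, 14, 21, 25, 36, 37}

{1, 5, 13, 14, 21, 25, 36, 37}


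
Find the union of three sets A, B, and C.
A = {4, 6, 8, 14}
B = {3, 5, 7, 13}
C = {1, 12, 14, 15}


Set A = {4, 6, 8, 14}
Set B = {3, 5, 7, 13}
Set C = {1, 12, 14, 15}
First, A ∪ B = {3, 4, 5, 6, 7, 8, 13, 14}
Then, (A ∪ B) ∪ C = {1, 3, 4, 5, 6, 7, 8, 12, 13, 14, 15}

{1, 3, 4, 5, 6, 7, 8, 12, 13, 14, 15}


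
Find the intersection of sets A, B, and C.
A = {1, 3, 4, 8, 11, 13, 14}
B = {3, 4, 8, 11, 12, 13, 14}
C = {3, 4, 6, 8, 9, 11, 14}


Set A = {1, 3, 4, 8, 11, 13, 14}
Set B = {3, 4, 8, 11, 12, 13, 14}
Set C = {3, 4, 6, 8, 9, 11, 14}
First, A ∩ B = {3, 4, 8, 11, 13, 14}
Then, (A ∩ B) ∩ C = {3, 4, 8, 11, 14}

{3, 4, 8, 11, 14}


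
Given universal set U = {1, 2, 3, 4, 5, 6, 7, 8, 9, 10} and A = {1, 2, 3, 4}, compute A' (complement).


Universal set U = {1, 2, 3, 4, 5, 6, 7, 8, 9, 10}
Set A = {1, 2, 3, 4}
A' = U \ A = elements in U but not in A
Checking each element of U:
1 (in A, exclude), 2 (in A, exclude), 3 (in A, exclude), 4 (in A, exclude), 5 (not in A, include), 6 (not in A, include), 7 (not in A, include), 8 (not in A, include), 9 (not in A, include), 10 (not in A, include)
A' = {5, 6, 7, 8, 9, 10}

{5, 6, 7, 8, 9, 10}


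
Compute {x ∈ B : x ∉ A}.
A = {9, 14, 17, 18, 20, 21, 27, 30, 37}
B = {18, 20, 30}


Set A = {9, 14, 17, 18, 20, 21, 27, 30, 37}
Set B = {18, 20, 30}
Check each element of B against A:
18 ∈ A, 20 ∈ A, 30 ∈ A
Elements of B not in A: {}

{}


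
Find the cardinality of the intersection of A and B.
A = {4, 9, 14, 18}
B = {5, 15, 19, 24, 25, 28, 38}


Set A = {4, 9, 14, 18}
Set B = {5, 15, 19, 24, 25, 28, 38}
A ∩ B = {}
|A ∩ B| = 0

0


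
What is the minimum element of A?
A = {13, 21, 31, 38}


Set A = {13, 21, 31, 38}
Elements in ascending order: 13, 21, 31, 38
The smallest element is 13.

13


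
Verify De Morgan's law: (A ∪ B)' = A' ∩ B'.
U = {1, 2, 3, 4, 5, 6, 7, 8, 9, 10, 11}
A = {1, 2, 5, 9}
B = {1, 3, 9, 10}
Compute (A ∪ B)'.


U = {1, 2, 3, 4, 5, 6, 7, 8, 9, 10, 11}
A = {1, 2, 5, 9}, B = {1, 3, 9, 10}
A ∪ B = {1, 2, 3, 5, 9, 10}
(A ∪ B)' = U \ (A ∪ B) = {4, 6, 7, 8, 11}
Verification via A' ∩ B': A' = {3, 4, 6, 7, 8, 10, 11}, B' = {2, 4, 5, 6, 7, 8, 11}
A' ∩ B' = {4, 6, 7, 8, 11} ✓

{4, 6, 7, 8, 11}


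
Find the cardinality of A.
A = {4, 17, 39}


Set A = {4, 17, 39}
Listing elements: 4, 17, 39
Counting: 3 elements
|A| = 3

3


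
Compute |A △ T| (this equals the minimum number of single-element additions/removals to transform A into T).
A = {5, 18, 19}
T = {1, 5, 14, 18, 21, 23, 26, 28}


Set A = {5, 18, 19}
Set T = {1, 5, 14, 18, 21, 23, 26, 28}
Elements to remove from A (in A, not in T): {19} → 1 removals
Elements to add to A (in T, not in A): {1, 14, 21, 23, 26, 28} → 6 additions
Total edits = 1 + 6 = 7

7


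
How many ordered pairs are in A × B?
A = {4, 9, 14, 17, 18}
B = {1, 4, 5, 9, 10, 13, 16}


Set A = {4, 9, 14, 17, 18} has 5 elements.
Set B = {1, 4, 5, 9, 10, 13, 16} has 7 elements.
|A × B| = |A| × |B| = 5 × 7 = 35

35


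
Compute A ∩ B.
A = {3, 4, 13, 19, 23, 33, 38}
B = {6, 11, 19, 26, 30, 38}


Set A = {3, 4, 13, 19, 23, 33, 38}
Set B = {6, 11, 19, 26, 30, 38}
A ∩ B includes only elements in both sets.
Check each element of A against B:
3 ✗, 4 ✗, 13 ✗, 19 ✓, 23 ✗, 33 ✗, 38 ✓
A ∩ B = {19, 38}

{19, 38}


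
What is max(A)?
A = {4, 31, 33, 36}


Set A = {4, 31, 33, 36}
Elements in ascending order: 4, 31, 33, 36
The largest element is 36.

36


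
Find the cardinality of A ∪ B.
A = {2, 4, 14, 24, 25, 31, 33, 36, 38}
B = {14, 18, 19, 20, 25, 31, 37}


Set A = {2, 4, 14, 24, 25, 31, 33, 36, 38}, |A| = 9
Set B = {14, 18, 19, 20, 25, 31, 37}, |B| = 7
A ∩ B = {14, 25, 31}, |A ∩ B| = 3
|A ∪ B| = |A| + |B| - |A ∩ B| = 9 + 7 - 3 = 13

13


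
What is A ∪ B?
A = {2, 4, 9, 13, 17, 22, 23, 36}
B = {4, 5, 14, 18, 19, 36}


Set A = {2, 4, 9, 13, 17, 22, 23, 36}
Set B = {4, 5, 14, 18, 19, 36}
A ∪ B includes all elements in either set.
Elements from A: {2, 4, 9, 13, 17, 22, 23, 36}
Elements from B not already included: {5, 14, 18, 19}
A ∪ B = {2, 4, 5, 9, 13, 14, 17, 18, 19, 22, 23, 36}

{2, 4, 5, 9, 13, 14, 17, 18, 19, 22, 23, 36}


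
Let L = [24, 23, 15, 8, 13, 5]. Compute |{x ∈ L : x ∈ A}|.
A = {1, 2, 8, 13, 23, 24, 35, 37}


Set A = {1, 2, 8, 13, 23, 24, 35, 37}
Candidates: [24, 23, 15, 8, 13, 5]
Check each candidate:
24 ∈ A, 23 ∈ A, 15 ∉ A, 8 ∈ A, 13 ∈ A, 5 ∉ A
Count of candidates in A: 4

4


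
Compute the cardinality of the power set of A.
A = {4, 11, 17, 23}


Set A = {4, 11, 17, 23}
|A| = 4
The power set P(A) contains all subsets of A.
|P(A)| = 2^|A| = 2^4 = 16

16


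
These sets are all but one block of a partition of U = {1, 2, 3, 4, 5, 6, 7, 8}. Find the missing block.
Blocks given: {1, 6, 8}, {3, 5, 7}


U = {1, 2, 3, 4, 5, 6, 7, 8}
Shown blocks: {1, 6, 8}, {3, 5, 7}
A partition's blocks are pairwise disjoint and cover U, so the missing block = U \ (union of shown blocks).
Union of shown blocks: {1, 3, 5, 6, 7, 8}
Missing block = U \ (union) = {2, 4}

{2, 4}


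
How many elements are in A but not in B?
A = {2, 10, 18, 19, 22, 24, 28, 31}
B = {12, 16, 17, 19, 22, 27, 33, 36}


Set A = {2, 10, 18, 19, 22, 24, 28, 31}
Set B = {12, 16, 17, 19, 22, 27, 33, 36}
A \ B = {2, 10, 18, 24, 28, 31}
|A \ B| = 6

6


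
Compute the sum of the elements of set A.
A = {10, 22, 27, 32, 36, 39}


Set A = {10, 22, 27, 32, 36, 39}
Sum = 10 + 22 + 27 + 32 + 36 + 39 = 166

166


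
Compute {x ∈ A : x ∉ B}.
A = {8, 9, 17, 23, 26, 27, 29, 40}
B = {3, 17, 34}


Set A = {8, 9, 17, 23, 26, 27, 29, 40}
Set B = {3, 17, 34}
Check each element of A against B:
8 ∉ B (include), 9 ∉ B (include), 17 ∈ B, 23 ∉ B (include), 26 ∉ B (include), 27 ∉ B (include), 29 ∉ B (include), 40 ∉ B (include)
Elements of A not in B: {8, 9, 23, 26, 27, 29, 40}

{8, 9, 23, 26, 27, 29, 40}


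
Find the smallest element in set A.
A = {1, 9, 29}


Set A = {1, 9, 29}
Elements in ascending order: 1, 9, 29
The smallest element is 1.

1


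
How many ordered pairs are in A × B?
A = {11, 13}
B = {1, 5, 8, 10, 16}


Set A = {11, 13} has 2 elements.
Set B = {1, 5, 8, 10, 16} has 5 elements.
|A × B| = |A| × |B| = 2 × 5 = 10

10


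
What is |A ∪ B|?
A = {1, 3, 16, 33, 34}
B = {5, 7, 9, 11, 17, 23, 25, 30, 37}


Set A = {1, 3, 16, 33, 34}, |A| = 5
Set B = {5, 7, 9, 11, 17, 23, 25, 30, 37}, |B| = 9
A ∩ B = {}, |A ∩ B| = 0
|A ∪ B| = |A| + |B| - |A ∩ B| = 5 + 9 - 0 = 14

14


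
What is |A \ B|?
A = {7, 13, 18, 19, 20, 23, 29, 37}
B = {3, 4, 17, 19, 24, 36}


Set A = {7, 13, 18, 19, 20, 23, 29, 37}
Set B = {3, 4, 17, 19, 24, 36}
A \ B = {7, 13, 18, 20, 23, 29, 37}
|A \ B| = 7

7


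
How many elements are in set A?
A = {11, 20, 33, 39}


Set A = {11, 20, 33, 39}
Listing elements: 11, 20, 33, 39
Counting: 4 elements
|A| = 4

4


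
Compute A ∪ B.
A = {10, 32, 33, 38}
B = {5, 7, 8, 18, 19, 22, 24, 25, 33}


Set A = {10, 32, 33, 38}
Set B = {5, 7, 8, 18, 19, 22, 24, 25, 33}
A ∪ B includes all elements in either set.
Elements from A: {10, 32, 33, 38}
Elements from B not already included: {5, 7, 8, 18, 19, 22, 24, 25}
A ∪ B = {5, 7, 8, 10, 18, 19, 22, 24, 25, 32, 33, 38}

{5, 7, 8, 10, 18, 19, 22, 24, 25, 32, 33, 38}


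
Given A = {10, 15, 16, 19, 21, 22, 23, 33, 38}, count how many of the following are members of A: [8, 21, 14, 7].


Set A = {10, 15, 16, 19, 21, 22, 23, 33, 38}
Candidates: [8, 21, 14, 7]
Check each candidate:
8 ∉ A, 21 ∈ A, 14 ∉ A, 7 ∉ A
Count of candidates in A: 1

1


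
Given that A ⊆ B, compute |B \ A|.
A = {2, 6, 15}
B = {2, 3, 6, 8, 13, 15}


Set A = {2, 6, 15}, |A| = 3
Set B = {2, 3, 6, 8, 13, 15}, |B| = 6
Since A ⊆ B: B \ A = {3, 8, 13}
|B| - |A| = 6 - 3 = 3

3


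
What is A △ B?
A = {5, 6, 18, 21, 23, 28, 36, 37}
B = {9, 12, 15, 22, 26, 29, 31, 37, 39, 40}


Set A = {5, 6, 18, 21, 23, 28, 36, 37}
Set B = {9, 12, 15, 22, 26, 29, 31, 37, 39, 40}
A △ B = (A \ B) ∪ (B \ A)
Elements in A but not B: {5, 6, 18, 21, 23, 28, 36}
Elements in B but not A: {9, 12, 15, 22, 26, 29, 31, 39, 40}
A △ B = {5, 6, 9, 12, 15, 18, 21, 22, 23, 26, 28, 29, 31, 36, 39, 40}

{5, 6, 9, 12, 15, 18, 21, 22, 23, 26, 28, 29, 31, 36, 39, 40}


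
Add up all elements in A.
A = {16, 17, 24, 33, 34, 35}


Set A = {16, 17, 24, 33, 34, 35}
Sum = 16 + 17 + 24 + 33 + 34 + 35 = 159

159


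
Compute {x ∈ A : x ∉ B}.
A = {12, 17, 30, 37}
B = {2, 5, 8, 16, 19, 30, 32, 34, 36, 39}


Set A = {12, 17, 30, 37}
Set B = {2, 5, 8, 16, 19, 30, 32, 34, 36, 39}
Check each element of A against B:
12 ∉ B (include), 17 ∉ B (include), 30 ∈ B, 37 ∉ B (include)
Elements of A not in B: {12, 17, 37}

{12, 17, 37}


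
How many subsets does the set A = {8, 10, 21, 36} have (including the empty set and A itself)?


Set A = {8, 10, 21, 36}
|A| = 4
The power set P(A) contains all subsets of A.
|P(A)| = 2^|A| = 2^4 = 16

16


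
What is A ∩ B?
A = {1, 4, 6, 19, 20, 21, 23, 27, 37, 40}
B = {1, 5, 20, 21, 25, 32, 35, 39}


Set A = {1, 4, 6, 19, 20, 21, 23, 27, 37, 40}
Set B = {1, 5, 20, 21, 25, 32, 35, 39}
A ∩ B includes only elements in both sets.
Check each element of A against B:
1 ✓, 4 ✗, 6 ✗, 19 ✗, 20 ✓, 21 ✓, 23 ✗, 27 ✗, 37 ✗, 40 ✗
A ∩ B = {1, 20, 21}

{1, 20, 21}


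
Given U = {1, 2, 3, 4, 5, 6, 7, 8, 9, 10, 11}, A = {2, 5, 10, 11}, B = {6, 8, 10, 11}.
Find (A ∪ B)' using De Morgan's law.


U = {1, 2, 3, 4, 5, 6, 7, 8, 9, 10, 11}
A = {2, 5, 10, 11}, B = {6, 8, 10, 11}
A ∪ B = {2, 5, 6, 8, 10, 11}
(A ∪ B)' = U \ (A ∪ B) = {1, 3, 4, 7, 9}
Verification via A' ∩ B': A' = {1, 3, 4, 6, 7, 8, 9}, B' = {1, 2, 3, 4, 5, 7, 9}
A' ∩ B' = {1, 3, 4, 7, 9} ✓

{1, 3, 4, 7, 9}


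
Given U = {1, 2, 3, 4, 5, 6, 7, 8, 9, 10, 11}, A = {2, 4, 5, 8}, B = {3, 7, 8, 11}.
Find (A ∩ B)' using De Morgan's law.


U = {1, 2, 3, 4, 5, 6, 7, 8, 9, 10, 11}
A = {2, 4, 5, 8}, B = {3, 7, 8, 11}
A ∩ B = {8}
(A ∩ B)' = U \ (A ∩ B) = {1, 2, 3, 4, 5, 6, 7, 9, 10, 11}
Verification via A' ∪ B': A' = {1, 3, 6, 7, 9, 10, 11}, B' = {1, 2, 4, 5, 6, 9, 10}
A' ∪ B' = {1, 2, 3, 4, 5, 6, 7, 9, 10, 11} ✓

{1, 2, 3, 4, 5, 6, 7, 9, 10, 11}


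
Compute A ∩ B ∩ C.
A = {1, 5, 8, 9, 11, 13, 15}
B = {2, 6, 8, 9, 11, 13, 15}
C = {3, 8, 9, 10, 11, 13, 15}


Set A = {1, 5, 8, 9, 11, 13, 15}
Set B = {2, 6, 8, 9, 11, 13, 15}
Set C = {3, 8, 9, 10, 11, 13, 15}
First, A ∩ B = {8, 9, 11, 13, 15}
Then, (A ∩ B) ∩ C = {8, 9, 11, 13, 15}

{8, 9, 11, 13, 15}


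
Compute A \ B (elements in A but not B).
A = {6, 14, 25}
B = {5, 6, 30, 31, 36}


Set A = {6, 14, 25}
Set B = {5, 6, 30, 31, 36}
A \ B includes elements in A that are not in B.
Check each element of A:
6 (in B, remove), 14 (not in B, keep), 25 (not in B, keep)
A \ B = {14, 25}

{14, 25}


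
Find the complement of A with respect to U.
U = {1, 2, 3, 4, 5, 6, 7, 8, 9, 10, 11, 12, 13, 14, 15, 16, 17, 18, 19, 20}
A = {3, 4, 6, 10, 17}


Universal set U = {1, 2, 3, 4, 5, 6, 7, 8, 9, 10, 11, 12, 13, 14, 15, 16, 17, 18, 19, 20}
Set A = {3, 4, 6, 10, 17}
A' = U \ A = elements in U but not in A
Checking each element of U:
1 (not in A, include), 2 (not in A, include), 3 (in A, exclude), 4 (in A, exclude), 5 (not in A, include), 6 (in A, exclude), 7 (not in A, include), 8 (not in A, include), 9 (not in A, include), 10 (in A, exclude), 11 (not in A, include), 12 (not in A, include), 13 (not in A, include), 14 (not in A, include), 15 (not in A, include), 16 (not in A, include), 17 (in A, exclude), 18 (not in A, include), 19 (not in A, include), 20 (not in A, include)
A' = {1, 2, 5, 7, 8, 9, 11, 12, 13, 14, 15, 16, 18, 19, 20}

{1, 2, 5, 7, 8, 9, 11, 12, 13, 14, 15, 16, 18, 19, 20}


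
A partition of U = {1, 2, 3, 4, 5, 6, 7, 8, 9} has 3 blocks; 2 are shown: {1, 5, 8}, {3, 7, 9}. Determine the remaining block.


U = {1, 2, 3, 4, 5, 6, 7, 8, 9}
Shown blocks: {1, 5, 8}, {3, 7, 9}
A partition's blocks are pairwise disjoint and cover U, so the missing block = U \ (union of shown blocks).
Union of shown blocks: {1, 3, 5, 7, 8, 9}
Missing block = U \ (union) = {2, 4, 6}

{2, 4, 6}


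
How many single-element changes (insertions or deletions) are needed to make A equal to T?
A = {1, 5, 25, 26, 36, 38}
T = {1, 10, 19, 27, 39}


Set A = {1, 5, 25, 26, 36, 38}
Set T = {1, 10, 19, 27, 39}
Elements to remove from A (in A, not in T): {5, 25, 26, 36, 38} → 5 removals
Elements to add to A (in T, not in A): {10, 19, 27, 39} → 4 additions
Total edits = 5 + 4 = 9

9


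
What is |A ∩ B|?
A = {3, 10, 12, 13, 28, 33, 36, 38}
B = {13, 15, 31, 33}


Set A = {3, 10, 12, 13, 28, 33, 36, 38}
Set B = {13, 15, 31, 33}
A ∩ B = {13, 33}
|A ∩ B| = 2

2


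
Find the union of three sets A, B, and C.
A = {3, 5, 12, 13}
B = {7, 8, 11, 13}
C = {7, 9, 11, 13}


Set A = {3, 5, 12, 13}
Set B = {7, 8, 11, 13}
Set C = {7, 9, 11, 13}
First, A ∪ B = {3, 5, 7, 8, 11, 12, 13}
Then, (A ∪ B) ∪ C = {3, 5, 7, 8, 9, 11, 12, 13}

{3, 5, 7, 8, 9, 11, 12, 13}


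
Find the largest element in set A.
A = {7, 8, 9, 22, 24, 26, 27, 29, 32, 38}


Set A = {7, 8, 9, 22, 24, 26, 27, 29, 32, 38}
Elements in ascending order: 7, 8, 9, 22, 24, 26, 27, 29, 32, 38
The largest element is 38.

38


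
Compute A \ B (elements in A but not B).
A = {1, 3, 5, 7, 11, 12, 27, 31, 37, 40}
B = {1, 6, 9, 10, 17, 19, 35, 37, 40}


Set A = {1, 3, 5, 7, 11, 12, 27, 31, 37, 40}
Set B = {1, 6, 9, 10, 17, 19, 35, 37, 40}
A \ B includes elements in A that are not in B.
Check each element of A:
1 (in B, remove), 3 (not in B, keep), 5 (not in B, keep), 7 (not in B, keep), 11 (not in B, keep), 12 (not in B, keep), 27 (not in B, keep), 31 (not in B, keep), 37 (in B, remove), 40 (in B, remove)
A \ B = {3, 5, 7, 11, 12, 27, 31}

{3, 5, 7, 11, 12, 27, 31}


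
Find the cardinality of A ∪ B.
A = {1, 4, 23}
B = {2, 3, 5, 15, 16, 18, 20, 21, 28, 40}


Set A = {1, 4, 23}, |A| = 3
Set B = {2, 3, 5, 15, 16, 18, 20, 21, 28, 40}, |B| = 10
A ∩ B = {}, |A ∩ B| = 0
|A ∪ B| = |A| + |B| - |A ∩ B| = 3 + 10 - 0 = 13

13


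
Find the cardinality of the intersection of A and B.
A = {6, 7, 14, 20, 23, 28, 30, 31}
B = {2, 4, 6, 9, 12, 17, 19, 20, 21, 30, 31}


Set A = {6, 7, 14, 20, 23, 28, 30, 31}
Set B = {2, 4, 6, 9, 12, 17, 19, 20, 21, 30, 31}
A ∩ B = {6, 20, 30, 31}
|A ∩ B| = 4

4


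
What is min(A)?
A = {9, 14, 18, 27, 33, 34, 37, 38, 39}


Set A = {9, 14, 18, 27, 33, 34, 37, 38, 39}
Elements in ascending order: 9, 14, 18, 27, 33, 34, 37, 38, 39
The smallest element is 9.

9


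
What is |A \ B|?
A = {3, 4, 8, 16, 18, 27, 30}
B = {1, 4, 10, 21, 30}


Set A = {3, 4, 8, 16, 18, 27, 30}
Set B = {1, 4, 10, 21, 30}
A \ B = {3, 8, 16, 18, 27}
|A \ B| = 5

5


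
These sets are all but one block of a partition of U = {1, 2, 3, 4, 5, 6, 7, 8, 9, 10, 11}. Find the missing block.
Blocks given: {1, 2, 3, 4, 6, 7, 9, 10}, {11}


U = {1, 2, 3, 4, 5, 6, 7, 8, 9, 10, 11}
Shown blocks: {1, 2, 3, 4, 6, 7, 9, 10}, {11}
A partition's blocks are pairwise disjoint and cover U, so the missing block = U \ (union of shown blocks).
Union of shown blocks: {1, 2, 3, 4, 6, 7, 9, 10, 11}
Missing block = U \ (union) = {5, 8}

{5, 8}


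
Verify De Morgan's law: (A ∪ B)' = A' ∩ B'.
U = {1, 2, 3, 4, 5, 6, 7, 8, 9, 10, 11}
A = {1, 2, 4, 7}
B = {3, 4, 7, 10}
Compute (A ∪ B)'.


U = {1, 2, 3, 4, 5, 6, 7, 8, 9, 10, 11}
A = {1, 2, 4, 7}, B = {3, 4, 7, 10}
A ∪ B = {1, 2, 3, 4, 7, 10}
(A ∪ B)' = U \ (A ∪ B) = {5, 6, 8, 9, 11}
Verification via A' ∩ B': A' = {3, 5, 6, 8, 9, 10, 11}, B' = {1, 2, 5, 6, 8, 9, 11}
A' ∩ B' = {5, 6, 8, 9, 11} ✓

{5, 6, 8, 9, 11}


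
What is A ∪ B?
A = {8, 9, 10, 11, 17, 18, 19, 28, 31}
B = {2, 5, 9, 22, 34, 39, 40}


Set A = {8, 9, 10, 11, 17, 18, 19, 28, 31}
Set B = {2, 5, 9, 22, 34, 39, 40}
A ∪ B includes all elements in either set.
Elements from A: {8, 9, 10, 11, 17, 18, 19, 28, 31}
Elements from B not already included: {2, 5, 22, 34, 39, 40}
A ∪ B = {2, 5, 8, 9, 10, 11, 17, 18, 19, 22, 28, 31, 34, 39, 40}

{2, 5, 8, 9, 10, 11, 17, 18, 19, 22, 28, 31, 34, 39, 40}


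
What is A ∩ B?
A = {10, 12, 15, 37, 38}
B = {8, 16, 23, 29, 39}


Set A = {10, 12, 15, 37, 38}
Set B = {8, 16, 23, 29, 39}
A ∩ B includes only elements in both sets.
Check each element of A against B:
10 ✗, 12 ✗, 15 ✗, 37 ✗, 38 ✗
A ∩ B = {}

{}


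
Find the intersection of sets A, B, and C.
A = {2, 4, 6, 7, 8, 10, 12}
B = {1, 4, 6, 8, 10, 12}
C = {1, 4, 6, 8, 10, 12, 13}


Set A = {2, 4, 6, 7, 8, 10, 12}
Set B = {1, 4, 6, 8, 10, 12}
Set C = {1, 4, 6, 8, 10, 12, 13}
First, A ∩ B = {4, 6, 8, 10, 12}
Then, (A ∩ B) ∩ C = {4, 6, 8, 10, 12}

{4, 6, 8, 10, 12}


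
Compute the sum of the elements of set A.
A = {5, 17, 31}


Set A = {5, 17, 31}
Sum = 5 + 17 + 31 = 53

53


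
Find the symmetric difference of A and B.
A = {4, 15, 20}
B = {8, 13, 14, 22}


Set A = {4, 15, 20}
Set B = {8, 13, 14, 22}
A △ B = (A \ B) ∪ (B \ A)
Elements in A but not B: {4, 15, 20}
Elements in B but not A: {8, 13, 14, 22}
A △ B = {4, 8, 13, 14, 15, 20, 22}

{4, 8, 13, 14, 15, 20, 22}


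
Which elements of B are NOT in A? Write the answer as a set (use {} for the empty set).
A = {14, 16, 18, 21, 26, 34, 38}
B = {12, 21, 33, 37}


Set A = {14, 16, 18, 21, 26, 34, 38}
Set B = {12, 21, 33, 37}
Check each element of B against A:
12 ∉ A (include), 21 ∈ A, 33 ∉ A (include), 37 ∉ A (include)
Elements of B not in A: {12, 33, 37}

{12, 33, 37}


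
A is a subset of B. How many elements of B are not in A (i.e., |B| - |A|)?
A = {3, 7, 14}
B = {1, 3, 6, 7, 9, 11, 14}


Set A = {3, 7, 14}, |A| = 3
Set B = {1, 3, 6, 7, 9, 11, 14}, |B| = 7
Since A ⊆ B: B \ A = {1, 6, 9, 11}
|B| - |A| = 7 - 3 = 4

4


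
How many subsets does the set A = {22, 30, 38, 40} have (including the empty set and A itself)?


Set A = {22, 30, 38, 40}
|A| = 4
The power set P(A) contains all subsets of A.
|P(A)| = 2^|A| = 2^4 = 16

16


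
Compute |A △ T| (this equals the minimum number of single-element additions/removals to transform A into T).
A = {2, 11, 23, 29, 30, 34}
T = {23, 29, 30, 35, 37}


Set A = {2, 11, 23, 29, 30, 34}
Set T = {23, 29, 30, 35, 37}
Elements to remove from A (in A, not in T): {2, 11, 34} → 3 removals
Elements to add to A (in T, not in A): {35, 37} → 2 additions
Total edits = 3 + 2 = 5

5


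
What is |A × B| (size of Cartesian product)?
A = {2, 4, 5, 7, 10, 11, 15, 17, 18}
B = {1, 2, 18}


Set A = {2, 4, 5, 7, 10, 11, 15, 17, 18} has 9 elements.
Set B = {1, 2, 18} has 3 elements.
|A × B| = |A| × |B| = 9 × 3 = 27

27


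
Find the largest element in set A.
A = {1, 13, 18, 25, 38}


Set A = {1, 13, 18, 25, 38}
Elements in ascending order: 1, 13, 18, 25, 38
The largest element is 38.

38


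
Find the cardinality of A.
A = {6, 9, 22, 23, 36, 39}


Set A = {6, 9, 22, 23, 36, 39}
Listing elements: 6, 9, 22, 23, 36, 39
Counting: 6 elements
|A| = 6

6


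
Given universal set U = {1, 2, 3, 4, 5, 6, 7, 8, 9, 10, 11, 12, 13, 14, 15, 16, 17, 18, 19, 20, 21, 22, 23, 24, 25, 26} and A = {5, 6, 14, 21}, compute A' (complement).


Universal set U = {1, 2, 3, 4, 5, 6, 7, 8, 9, 10, 11, 12, 13, 14, 15, 16, 17, 18, 19, 20, 21, 22, 23, 24, 25, 26}
Set A = {5, 6, 14, 21}
A' = U \ A = elements in U but not in A
Checking each element of U:
1 (not in A, include), 2 (not in A, include), 3 (not in A, include), 4 (not in A, include), 5 (in A, exclude), 6 (in A, exclude), 7 (not in A, include), 8 (not in A, include), 9 (not in A, include), 10 (not in A, include), 11 (not in A, include), 12 (not in A, include), 13 (not in A, include), 14 (in A, exclude), 15 (not in A, include), 16 (not in A, include), 17 (not in A, include), 18 (not in A, include), 19 (not in A, include), 20 (not in A, include), 21 (in A, exclude), 22 (not in A, include), 23 (not in A, include), 24 (not in A, include), 25 (not in A, include), 26 (not in A, include)
A' = {1, 2, 3, 4, 7, 8, 9, 10, 11, 12, 13, 15, 16, 17, 18, 19, 20, 22, 23, 24, 25, 26}

{1, 2, 3, 4, 7, 8, 9, 10, 11, 12, 13, 15, 16, 17, 18, 19, 20, 22, 23, 24, 25, 26}


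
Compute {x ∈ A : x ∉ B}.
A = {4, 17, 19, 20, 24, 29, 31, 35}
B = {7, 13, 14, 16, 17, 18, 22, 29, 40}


Set A = {4, 17, 19, 20, 24, 29, 31, 35}
Set B = {7, 13, 14, 16, 17, 18, 22, 29, 40}
Check each element of A against B:
4 ∉ B (include), 17 ∈ B, 19 ∉ B (include), 20 ∉ B (include), 24 ∉ B (include), 29 ∈ B, 31 ∉ B (include), 35 ∉ B (include)
Elements of A not in B: {4, 19, 20, 24, 31, 35}

{4, 19, 20, 24, 31, 35}


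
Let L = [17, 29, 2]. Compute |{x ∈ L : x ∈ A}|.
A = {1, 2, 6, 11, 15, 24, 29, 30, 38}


Set A = {1, 2, 6, 11, 15, 24, 29, 30, 38}
Candidates: [17, 29, 2]
Check each candidate:
17 ∉ A, 29 ∈ A, 2 ∈ A
Count of candidates in A: 2

2


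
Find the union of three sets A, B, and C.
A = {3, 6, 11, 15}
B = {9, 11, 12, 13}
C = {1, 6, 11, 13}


Set A = {3, 6, 11, 15}
Set B = {9, 11, 12, 13}
Set C = {1, 6, 11, 13}
First, A ∪ B = {3, 6, 9, 11, 12, 13, 15}
Then, (A ∪ B) ∪ C = {1, 3, 6, 9, 11, 12, 13, 15}

{1, 3, 6, 9, 11, 12, 13, 15}


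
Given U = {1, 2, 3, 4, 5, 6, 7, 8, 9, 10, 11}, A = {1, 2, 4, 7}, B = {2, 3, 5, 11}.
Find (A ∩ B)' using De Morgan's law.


U = {1, 2, 3, 4, 5, 6, 7, 8, 9, 10, 11}
A = {1, 2, 4, 7}, B = {2, 3, 5, 11}
A ∩ B = {2}
(A ∩ B)' = U \ (A ∩ B) = {1, 3, 4, 5, 6, 7, 8, 9, 10, 11}
Verification via A' ∪ B': A' = {3, 5, 6, 8, 9, 10, 11}, B' = {1, 4, 6, 7, 8, 9, 10}
A' ∪ B' = {1, 3, 4, 5, 6, 7, 8, 9, 10, 11} ✓

{1, 3, 4, 5, 6, 7, 8, 9, 10, 11}


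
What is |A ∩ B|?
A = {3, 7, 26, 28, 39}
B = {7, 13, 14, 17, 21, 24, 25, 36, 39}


Set A = {3, 7, 26, 28, 39}
Set B = {7, 13, 14, 17, 21, 24, 25, 36, 39}
A ∩ B = {7, 39}
|A ∩ B| = 2

2


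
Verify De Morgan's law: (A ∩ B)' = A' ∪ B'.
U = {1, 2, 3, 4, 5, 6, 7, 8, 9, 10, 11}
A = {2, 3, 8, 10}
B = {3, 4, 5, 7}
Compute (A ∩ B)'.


U = {1, 2, 3, 4, 5, 6, 7, 8, 9, 10, 11}
A = {2, 3, 8, 10}, B = {3, 4, 5, 7}
A ∩ B = {3}
(A ∩ B)' = U \ (A ∩ B) = {1, 2, 4, 5, 6, 7, 8, 9, 10, 11}
Verification via A' ∪ B': A' = {1, 4, 5, 6, 7, 9, 11}, B' = {1, 2, 6, 8, 9, 10, 11}
A' ∪ B' = {1, 2, 4, 5, 6, 7, 8, 9, 10, 11} ✓

{1, 2, 4, 5, 6, 7, 8, 9, 10, 11}


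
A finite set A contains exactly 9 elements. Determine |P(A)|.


The set has 9 elements.
The power set contains all possible subsets.
|P(A)| = 2^|A| = 2^9 = 512

512


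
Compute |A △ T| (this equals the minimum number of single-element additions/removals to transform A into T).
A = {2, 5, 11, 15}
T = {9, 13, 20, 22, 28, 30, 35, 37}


Set A = {2, 5, 11, 15}
Set T = {9, 13, 20, 22, 28, 30, 35, 37}
Elements to remove from A (in A, not in T): {2, 5, 11, 15} → 4 removals
Elements to add to A (in T, not in A): {9, 13, 20, 22, 28, 30, 35, 37} → 8 additions
Total edits = 4 + 8 = 12

12


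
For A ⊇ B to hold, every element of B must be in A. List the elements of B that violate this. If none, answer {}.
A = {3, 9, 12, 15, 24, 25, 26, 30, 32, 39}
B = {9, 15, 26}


Set A = {3, 9, 12, 15, 24, 25, 26, 30, 32, 39}
Set B = {9, 15, 26}
Check each element of B against A:
9 ∈ A, 15 ∈ A, 26 ∈ A
Elements of B not in A: {}

{}


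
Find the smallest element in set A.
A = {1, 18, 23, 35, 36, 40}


Set A = {1, 18, 23, 35, 36, 40}
Elements in ascending order: 1, 18, 23, 35, 36, 40
The smallest element is 1.

1


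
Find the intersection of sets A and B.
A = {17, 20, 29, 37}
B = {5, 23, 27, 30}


Set A = {17, 20, 29, 37}
Set B = {5, 23, 27, 30}
A ∩ B includes only elements in both sets.
Check each element of A against B:
17 ✗, 20 ✗, 29 ✗, 37 ✗
A ∩ B = {}

{}


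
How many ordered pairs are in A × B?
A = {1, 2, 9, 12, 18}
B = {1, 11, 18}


Set A = {1, 2, 9, 12, 18} has 5 elements.
Set B = {1, 11, 18} has 3 elements.
|A × B| = |A| × |B| = 5 × 3 = 15

15


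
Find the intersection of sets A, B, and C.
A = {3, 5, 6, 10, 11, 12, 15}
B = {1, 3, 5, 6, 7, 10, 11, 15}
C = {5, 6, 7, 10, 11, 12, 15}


Set A = {3, 5, 6, 10, 11, 12, 15}
Set B = {1, 3, 5, 6, 7, 10, 11, 15}
Set C = {5, 6, 7, 10, 11, 12, 15}
First, A ∩ B = {3, 5, 6, 10, 11, 15}
Then, (A ∩ B) ∩ C = {5, 6, 10, 11, 15}

{5, 6, 10, 11, 15}


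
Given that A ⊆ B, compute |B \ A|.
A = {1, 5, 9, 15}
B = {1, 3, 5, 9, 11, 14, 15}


Set A = {1, 5, 9, 15}, |A| = 4
Set B = {1, 3, 5, 9, 11, 14, 15}, |B| = 7
Since A ⊆ B: B \ A = {3, 11, 14}
|B| - |A| = 7 - 4 = 3

3


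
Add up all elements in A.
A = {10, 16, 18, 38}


Set A = {10, 16, 18, 38}
Sum = 10 + 16 + 18 + 38 = 82

82


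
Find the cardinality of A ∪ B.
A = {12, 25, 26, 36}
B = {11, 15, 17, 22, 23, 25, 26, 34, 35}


Set A = {12, 25, 26, 36}, |A| = 4
Set B = {11, 15, 17, 22, 23, 25, 26, 34, 35}, |B| = 9
A ∩ B = {25, 26}, |A ∩ B| = 2
|A ∪ B| = |A| + |B| - |A ∩ B| = 4 + 9 - 2 = 11

11


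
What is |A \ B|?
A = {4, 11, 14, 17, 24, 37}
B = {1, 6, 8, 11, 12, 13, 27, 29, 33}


Set A = {4, 11, 14, 17, 24, 37}
Set B = {1, 6, 8, 11, 12, 13, 27, 29, 33}
A \ B = {4, 14, 17, 24, 37}
|A \ B| = 5

5


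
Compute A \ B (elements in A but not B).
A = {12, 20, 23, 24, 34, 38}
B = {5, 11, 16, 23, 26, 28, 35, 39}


Set A = {12, 20, 23, 24, 34, 38}
Set B = {5, 11, 16, 23, 26, 28, 35, 39}
A \ B includes elements in A that are not in B.
Check each element of A:
12 (not in B, keep), 20 (not in B, keep), 23 (in B, remove), 24 (not in B, keep), 34 (not in B, keep), 38 (not in B, keep)
A \ B = {12, 20, 24, 34, 38}

{12, 20, 24, 34, 38}


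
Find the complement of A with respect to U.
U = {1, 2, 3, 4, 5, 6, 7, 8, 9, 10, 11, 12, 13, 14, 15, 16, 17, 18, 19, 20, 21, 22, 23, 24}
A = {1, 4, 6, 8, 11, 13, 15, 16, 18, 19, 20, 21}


Universal set U = {1, 2, 3, 4, 5, 6, 7, 8, 9, 10, 11, 12, 13, 14, 15, 16, 17, 18, 19, 20, 21, 22, 23, 24}
Set A = {1, 4, 6, 8, 11, 13, 15, 16, 18, 19, 20, 21}
A' = U \ A = elements in U but not in A
Checking each element of U:
1 (in A, exclude), 2 (not in A, include), 3 (not in A, include), 4 (in A, exclude), 5 (not in A, include), 6 (in A, exclude), 7 (not in A, include), 8 (in A, exclude), 9 (not in A, include), 10 (not in A, include), 11 (in A, exclude), 12 (not in A, include), 13 (in A, exclude), 14 (not in A, include), 15 (in A, exclude), 16 (in A, exclude), 17 (not in A, include), 18 (in A, exclude), 19 (in A, exclude), 20 (in A, exclude), 21 (in A, exclude), 22 (not in A, include), 23 (not in A, include), 24 (not in A, include)
A' = {2, 3, 5, 7, 9, 10, 12, 14, 17, 22, 23, 24}

{2, 3, 5, 7, 9, 10, 12, 14, 17, 22, 23, 24}


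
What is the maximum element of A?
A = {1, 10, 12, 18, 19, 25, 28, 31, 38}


Set A = {1, 10, 12, 18, 19, 25, 28, 31, 38}
Elements in ascending order: 1, 10, 12, 18, 19, 25, 28, 31, 38
The largest element is 38.

38


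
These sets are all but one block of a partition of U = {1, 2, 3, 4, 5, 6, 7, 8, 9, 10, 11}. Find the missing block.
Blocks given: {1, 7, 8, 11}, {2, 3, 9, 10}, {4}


U = {1, 2, 3, 4, 5, 6, 7, 8, 9, 10, 11}
Shown blocks: {1, 7, 8, 11}, {2, 3, 9, 10}, {4}
A partition's blocks are pairwise disjoint and cover U, so the missing block = U \ (union of shown blocks).
Union of shown blocks: {1, 2, 3, 4, 7, 8, 9, 10, 11}
Missing block = U \ (union) = {5, 6}

{5, 6}


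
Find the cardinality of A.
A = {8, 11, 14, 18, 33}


Set A = {8, 11, 14, 18, 33}
Listing elements: 8, 11, 14, 18, 33
Counting: 5 elements
|A| = 5

5


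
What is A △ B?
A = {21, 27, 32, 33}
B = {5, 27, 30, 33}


Set A = {21, 27, 32, 33}
Set B = {5, 27, 30, 33}
A △ B = (A \ B) ∪ (B \ A)
Elements in A but not B: {21, 32}
Elements in B but not A: {5, 30}
A △ B = {5, 21, 30, 32}

{5, 21, 30, 32}


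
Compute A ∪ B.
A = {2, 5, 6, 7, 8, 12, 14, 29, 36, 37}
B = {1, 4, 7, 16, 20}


Set A = {2, 5, 6, 7, 8, 12, 14, 29, 36, 37}
Set B = {1, 4, 7, 16, 20}
A ∪ B includes all elements in either set.
Elements from A: {2, 5, 6, 7, 8, 12, 14, 29, 36, 37}
Elements from B not already included: {1, 4, 16, 20}
A ∪ B = {1, 2, 4, 5, 6, 7, 8, 12, 14, 16, 20, 29, 36, 37}

{1, 2, 4, 5, 6, 7, 8, 12, 14, 16, 20, 29, 36, 37}


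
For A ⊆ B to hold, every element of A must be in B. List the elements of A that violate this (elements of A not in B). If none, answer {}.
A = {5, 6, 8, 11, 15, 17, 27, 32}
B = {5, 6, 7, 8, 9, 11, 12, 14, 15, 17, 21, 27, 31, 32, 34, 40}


Set A = {5, 6, 8, 11, 15, 17, 27, 32}
Set B = {5, 6, 7, 8, 9, 11, 12, 14, 15, 17, 21, 27, 31, 32, 34, 40}
Check each element of A against B:
5 ∈ B, 6 ∈ B, 8 ∈ B, 11 ∈ B, 15 ∈ B, 17 ∈ B, 27 ∈ B, 32 ∈ B
Elements of A not in B: {}

{}


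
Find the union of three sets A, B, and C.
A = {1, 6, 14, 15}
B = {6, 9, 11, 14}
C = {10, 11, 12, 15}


Set A = {1, 6, 14, 15}
Set B = {6, 9, 11, 14}
Set C = {10, 11, 12, 15}
First, A ∪ B = {1, 6, 9, 11, 14, 15}
Then, (A ∪ B) ∪ C = {1, 6, 9, 10, 11, 12, 14, 15}

{1, 6, 9, 10, 11, 12, 14, 15}


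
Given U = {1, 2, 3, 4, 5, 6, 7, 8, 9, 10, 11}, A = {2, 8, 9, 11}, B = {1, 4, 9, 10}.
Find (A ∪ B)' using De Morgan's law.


U = {1, 2, 3, 4, 5, 6, 7, 8, 9, 10, 11}
A = {2, 8, 9, 11}, B = {1, 4, 9, 10}
A ∪ B = {1, 2, 4, 8, 9, 10, 11}
(A ∪ B)' = U \ (A ∪ B) = {3, 5, 6, 7}
Verification via A' ∩ B': A' = {1, 3, 4, 5, 6, 7, 10}, B' = {2, 3, 5, 6, 7, 8, 11}
A' ∩ B' = {3, 5, 6, 7} ✓

{3, 5, 6, 7}
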